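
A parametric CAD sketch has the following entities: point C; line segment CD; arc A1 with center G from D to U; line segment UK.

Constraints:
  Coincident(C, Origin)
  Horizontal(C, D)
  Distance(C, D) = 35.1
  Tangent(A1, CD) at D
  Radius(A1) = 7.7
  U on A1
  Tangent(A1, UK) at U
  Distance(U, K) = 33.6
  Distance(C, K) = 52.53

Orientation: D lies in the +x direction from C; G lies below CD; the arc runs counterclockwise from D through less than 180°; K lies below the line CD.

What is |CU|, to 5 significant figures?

28.785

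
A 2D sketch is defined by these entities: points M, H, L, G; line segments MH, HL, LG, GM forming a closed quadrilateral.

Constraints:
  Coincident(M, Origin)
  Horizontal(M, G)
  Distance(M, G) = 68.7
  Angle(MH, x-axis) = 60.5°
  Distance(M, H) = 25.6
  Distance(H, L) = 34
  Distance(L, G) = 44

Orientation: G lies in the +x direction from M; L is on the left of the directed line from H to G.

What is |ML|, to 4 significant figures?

56.68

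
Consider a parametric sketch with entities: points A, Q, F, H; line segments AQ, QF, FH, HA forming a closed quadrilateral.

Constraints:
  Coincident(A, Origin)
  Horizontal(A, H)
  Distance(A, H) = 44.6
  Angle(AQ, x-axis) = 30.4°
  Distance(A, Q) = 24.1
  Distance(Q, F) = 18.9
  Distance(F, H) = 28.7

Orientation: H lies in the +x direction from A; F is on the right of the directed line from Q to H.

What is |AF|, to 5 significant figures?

17.717

A is at the origin; AH is horizontal with |AH| = 44.6 and H in +x, so H = (44.6, 0). AQ runs at 30.4° with |AQ| = 24.1, so Q = (20.787, 12.195). F is determined by |QF| = 18.9 and |FH| = 28.7 together: it lies at the intersection of circle(Q, 18.9) and circle(H, 28.7). With |QH| = 26.755, the foot of the radical line on QH is 4.6595 from Q and the perpendicular offset is √(18.9² − 4.6595²) = 18.317. Taking the right-of-QH solution: F = (16.585, -6.2316).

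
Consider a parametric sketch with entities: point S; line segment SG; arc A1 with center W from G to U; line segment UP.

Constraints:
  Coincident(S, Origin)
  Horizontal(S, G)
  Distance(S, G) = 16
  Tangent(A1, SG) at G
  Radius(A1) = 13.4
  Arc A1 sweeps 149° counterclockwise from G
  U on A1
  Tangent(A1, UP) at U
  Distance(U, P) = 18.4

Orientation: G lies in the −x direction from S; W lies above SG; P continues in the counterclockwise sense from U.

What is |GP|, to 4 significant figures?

35.49

On A1, G sits at bearing -90° from W; a 149° counterclockwise sweep puts U at bearing 59°, so U = W + 13.4·(cos 59°, sin 59°) = (-9.098, 24.89). The tangent condition forces WU to be normal to UP, so UP runs along (−sin 59°, cos 59°); with |UP| = 18.4, P = (-24.87, 34.36). Then |GP| = |P − G| = 35.49.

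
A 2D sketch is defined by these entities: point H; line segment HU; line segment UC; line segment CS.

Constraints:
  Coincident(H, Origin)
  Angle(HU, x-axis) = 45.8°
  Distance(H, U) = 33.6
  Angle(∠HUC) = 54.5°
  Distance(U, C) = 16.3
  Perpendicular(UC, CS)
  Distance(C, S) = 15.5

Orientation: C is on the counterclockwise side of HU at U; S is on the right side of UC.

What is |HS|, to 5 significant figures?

42.974

∠HUC = 54.5°, so UC runs at 45.8° + (180° − 54.5°) = 171.30° from the x-axis; with |UC| = 16.3, C = U + 16.3·(cos 171.30°, sin 171.30°) = (7.3123, 26.554). UC is perpendicular to CS; with |CS| = 15.5 on the right of UC, S = C + 15.5·(0.15126, 0.98849) = (9.6568, 41.875). Then |HS| = |S − H| = 42.974.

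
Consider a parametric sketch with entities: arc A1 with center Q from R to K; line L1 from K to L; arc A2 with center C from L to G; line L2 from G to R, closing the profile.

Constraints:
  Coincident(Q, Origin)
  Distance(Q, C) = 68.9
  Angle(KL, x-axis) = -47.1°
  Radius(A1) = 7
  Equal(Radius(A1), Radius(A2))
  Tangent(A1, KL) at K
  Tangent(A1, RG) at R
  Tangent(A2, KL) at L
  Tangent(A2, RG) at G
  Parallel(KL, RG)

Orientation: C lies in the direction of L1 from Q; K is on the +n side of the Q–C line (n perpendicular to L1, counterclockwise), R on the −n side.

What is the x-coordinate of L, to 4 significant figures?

52.03

Tangency of A1 to both parallel lines with radius 7.0 puts K and R at Q ± 7.0·n: K = (5.128, 4.765), R = (-5.128, -4.765). Equal radii place L and G the same way about C: L = C + 7.0·n = (52.03, -45.71), G = C − 7.0·n = (41.77, -55.24). So L.x = 52.03.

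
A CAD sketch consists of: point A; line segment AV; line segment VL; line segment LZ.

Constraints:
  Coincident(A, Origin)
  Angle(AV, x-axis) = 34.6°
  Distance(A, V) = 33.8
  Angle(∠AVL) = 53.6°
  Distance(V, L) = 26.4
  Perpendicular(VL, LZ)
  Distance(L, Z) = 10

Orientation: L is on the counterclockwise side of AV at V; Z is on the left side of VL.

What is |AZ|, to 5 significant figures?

18.337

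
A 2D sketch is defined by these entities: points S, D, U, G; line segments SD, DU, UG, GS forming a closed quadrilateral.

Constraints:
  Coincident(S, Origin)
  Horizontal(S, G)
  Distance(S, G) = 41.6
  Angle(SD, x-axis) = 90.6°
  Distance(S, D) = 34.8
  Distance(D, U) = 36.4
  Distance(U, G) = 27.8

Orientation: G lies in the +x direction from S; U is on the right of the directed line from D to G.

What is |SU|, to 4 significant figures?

13.89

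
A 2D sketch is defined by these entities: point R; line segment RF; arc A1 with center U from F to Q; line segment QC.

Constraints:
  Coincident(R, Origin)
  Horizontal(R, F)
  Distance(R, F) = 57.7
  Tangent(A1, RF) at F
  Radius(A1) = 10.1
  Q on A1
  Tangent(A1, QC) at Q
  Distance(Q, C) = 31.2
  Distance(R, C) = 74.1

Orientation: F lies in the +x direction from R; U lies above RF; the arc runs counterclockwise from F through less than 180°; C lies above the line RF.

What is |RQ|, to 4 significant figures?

68.66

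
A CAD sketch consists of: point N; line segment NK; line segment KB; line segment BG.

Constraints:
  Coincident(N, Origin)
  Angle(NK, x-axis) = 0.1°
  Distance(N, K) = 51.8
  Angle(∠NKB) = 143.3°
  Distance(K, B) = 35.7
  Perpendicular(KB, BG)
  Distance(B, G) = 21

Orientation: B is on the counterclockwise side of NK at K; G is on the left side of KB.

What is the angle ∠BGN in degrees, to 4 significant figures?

97.35°

N is at the origin; NK runs at 0.1° with length 51.8, so K = 51.8·(cos 0.1°, sin 0.1°) = (51.80, 0.09041). ∠NKB = 143.3°, so KB runs at 0.1° + (180° − 143.3°) = 36.80° from the x-axis; with |KB| = 35.7, B = K + 35.7·(cos 36.80°, sin 36.80°) = (80.39, 21.48). KB is perpendicular to BG; with |BG| = 21.0 on the left of KB, G = B + 21.0·(-0.5990, 0.8007) = (67.81, 38.29). Then cos ∠BGN = GB·GN / (|GB||GN|), giving 97.35°.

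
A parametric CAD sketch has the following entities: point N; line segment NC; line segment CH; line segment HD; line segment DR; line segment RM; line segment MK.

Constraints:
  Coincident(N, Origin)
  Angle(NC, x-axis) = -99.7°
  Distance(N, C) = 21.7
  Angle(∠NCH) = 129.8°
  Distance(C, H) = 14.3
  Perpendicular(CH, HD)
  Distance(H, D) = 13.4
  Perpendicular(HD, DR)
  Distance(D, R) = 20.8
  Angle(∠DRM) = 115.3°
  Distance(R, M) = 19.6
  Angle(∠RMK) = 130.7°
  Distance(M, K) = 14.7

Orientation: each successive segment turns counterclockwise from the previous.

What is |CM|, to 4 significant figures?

15.49

N is at the origin; NC runs at -99.7° with length 21.7, so C = (-3.656, -21.39). ∠NCH = 129.8° gives CH at -49.50° from the x-axis; with |CH| = 14.3, H = (5.631, -32.26). CH ⟂ HD, so HD runs at 40.50°; with |HD| = 13.4, D = (15.82, -23.56). HD is perpendicular to DR, so DR runs at 130.5°; with |DR| = 20.8, R = (2.312, -7.745). ∠DRM = 115.3° gives RM at -164.8° from the x-axis; with |RM| = 19.6, M = (-16.60, -12.88). Then |CM| = |M − C| = 15.49.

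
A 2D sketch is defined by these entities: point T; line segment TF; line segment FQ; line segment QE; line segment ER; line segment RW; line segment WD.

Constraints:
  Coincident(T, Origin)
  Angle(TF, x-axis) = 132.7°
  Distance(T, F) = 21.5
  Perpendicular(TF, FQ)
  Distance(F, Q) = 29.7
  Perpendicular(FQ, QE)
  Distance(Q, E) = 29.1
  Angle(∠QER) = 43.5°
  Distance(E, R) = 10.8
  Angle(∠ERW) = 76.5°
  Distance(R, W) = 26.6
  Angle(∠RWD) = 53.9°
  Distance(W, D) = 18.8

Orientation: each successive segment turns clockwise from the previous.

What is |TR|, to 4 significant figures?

22.27

T is at the origin; TF runs at 132.7° with length 21.5, so F = (-14.58, 15.80). TF is perpendicular to FQ, so FQ runs at 42.70°; with |FQ| = 29.7, Q = (7.247, 35.94). FQ ⟂ QE, so QE runs at -47.30°; with |QE| = 29.1, E = (26.98, 14.56). ∠QER = 43.5° gives ER at 176.2° from the x-axis; with |ER| = 10.8, R = (16.20, 15.27). Then |TR| = |R − T| = 22.27.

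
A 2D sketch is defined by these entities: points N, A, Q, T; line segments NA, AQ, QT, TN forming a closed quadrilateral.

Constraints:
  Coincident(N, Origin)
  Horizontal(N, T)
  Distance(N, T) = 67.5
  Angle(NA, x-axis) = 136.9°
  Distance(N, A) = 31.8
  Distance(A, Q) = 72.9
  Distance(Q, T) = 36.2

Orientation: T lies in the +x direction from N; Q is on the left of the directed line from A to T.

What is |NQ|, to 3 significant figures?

58.1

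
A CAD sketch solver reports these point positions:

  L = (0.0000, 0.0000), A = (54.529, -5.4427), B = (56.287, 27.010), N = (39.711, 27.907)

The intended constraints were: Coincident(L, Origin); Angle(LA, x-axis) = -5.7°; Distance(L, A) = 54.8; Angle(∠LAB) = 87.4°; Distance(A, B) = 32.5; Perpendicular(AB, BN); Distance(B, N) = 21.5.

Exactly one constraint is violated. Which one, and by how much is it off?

Distance(B, N) = 21.5 — off by 4.90.

L = (0.00, 0.00) ✓; LA at -5.700° ✓; |LA| = 54.80 ✓; ∠LAB = 87.40° ✓; |AB| = 32.50 ✓; ∠(AB, BN) = 90.00° ✓; |BN| = 16.60 ✗.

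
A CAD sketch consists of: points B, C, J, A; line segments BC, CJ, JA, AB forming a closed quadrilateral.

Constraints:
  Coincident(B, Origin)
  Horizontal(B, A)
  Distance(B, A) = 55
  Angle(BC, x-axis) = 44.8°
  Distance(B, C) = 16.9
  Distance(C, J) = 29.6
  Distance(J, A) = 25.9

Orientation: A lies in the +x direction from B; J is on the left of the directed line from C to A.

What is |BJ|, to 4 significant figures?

45.35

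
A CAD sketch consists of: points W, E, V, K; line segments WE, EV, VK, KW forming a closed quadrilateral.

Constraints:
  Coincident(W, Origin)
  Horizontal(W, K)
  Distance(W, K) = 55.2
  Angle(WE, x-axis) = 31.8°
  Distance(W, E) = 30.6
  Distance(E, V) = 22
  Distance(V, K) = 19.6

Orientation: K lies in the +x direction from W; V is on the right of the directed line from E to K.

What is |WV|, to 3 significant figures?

36.1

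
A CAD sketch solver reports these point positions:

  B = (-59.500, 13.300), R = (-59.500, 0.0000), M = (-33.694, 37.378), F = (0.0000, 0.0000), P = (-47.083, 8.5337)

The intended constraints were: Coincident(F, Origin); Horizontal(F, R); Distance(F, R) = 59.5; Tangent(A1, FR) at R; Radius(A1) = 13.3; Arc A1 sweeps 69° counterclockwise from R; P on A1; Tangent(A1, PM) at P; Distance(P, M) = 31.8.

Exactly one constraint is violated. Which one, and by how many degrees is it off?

Tangent(A1, PM) at P — off by 3.90°.

F = (0.00, 0.00) ✓; F.y = 0.00, R.y = 0.00 ✓; |FR| = 59.50 ✓; ∠(BR, RF) = 90.00° ✓; |BR| = 13.30 ✓; bearing(B→P) − bearing(B→R) = 69.00° ✓; |BP| = 13.30 ✓; ∠(BP, PM) = 93.90° ✗; |PM| = 31.80 ✓.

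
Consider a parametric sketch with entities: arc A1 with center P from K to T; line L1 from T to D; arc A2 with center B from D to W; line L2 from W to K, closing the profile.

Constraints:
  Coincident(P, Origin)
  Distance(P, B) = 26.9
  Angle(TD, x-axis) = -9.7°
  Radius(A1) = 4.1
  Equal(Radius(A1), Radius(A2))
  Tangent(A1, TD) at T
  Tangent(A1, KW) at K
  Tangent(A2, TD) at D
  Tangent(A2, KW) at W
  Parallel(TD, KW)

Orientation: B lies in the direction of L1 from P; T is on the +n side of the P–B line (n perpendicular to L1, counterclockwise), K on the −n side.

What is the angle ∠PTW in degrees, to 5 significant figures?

73.047°

The slot axis is L1's direction at -9.7°, so u = (cos -9.7°, sin -9.7°) = (0.98570, -0.16849) and n = (−sin -9.7°, cos -9.7°) = (0.16849, 0.98570). P is at the origin and B lies 26.9 along u from P, so B = 26.9·u = (26.515, -4.5324). Tangency of A1 to both parallel lines with radius 4.1 puts T and K at P ± 4.1·n: T = (0.69081, 4.0414), K = (-0.69081, -4.0414). Equal radii place D and W the same way about B: D = B + 4.1·n = (27.206, -0.49098), W = B − 4.1·n = (25.825, -8.5737). Then cos ∠PTW = TP·TW / (|TP||TW|), giving 73.047°.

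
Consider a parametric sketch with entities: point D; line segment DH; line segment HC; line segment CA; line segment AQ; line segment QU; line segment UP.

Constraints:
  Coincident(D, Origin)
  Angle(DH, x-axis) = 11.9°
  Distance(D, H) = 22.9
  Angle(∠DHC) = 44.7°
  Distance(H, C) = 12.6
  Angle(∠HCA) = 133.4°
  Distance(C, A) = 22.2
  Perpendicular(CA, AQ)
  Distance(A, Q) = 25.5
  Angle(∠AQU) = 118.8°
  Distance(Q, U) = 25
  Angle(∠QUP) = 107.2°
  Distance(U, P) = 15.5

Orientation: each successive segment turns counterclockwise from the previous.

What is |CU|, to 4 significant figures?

37.54

D is at the origin; DH runs at 11.9° with length 22.9, so H = (22.41, 4.722). ∠DHC = 44.7° gives HC at 147.2° from the x-axis; with |HC| = 12.6, C = (11.82, 11.55). ∠HCA = 133.4° gives CA at -166.2° from the x-axis; with |CA| = 22.2, A = (-9.742, 6.252). CA ⟂ AQ, so AQ runs at -76.20°; with |AQ| = 25.5, Q = (-3.660, -18.51). ∠AQU = 118.8° gives QU at -15.00° from the x-axis; with |QU| = 25.0, U = (20.49, -24.98). Then |CU| = |U − C| = 37.54.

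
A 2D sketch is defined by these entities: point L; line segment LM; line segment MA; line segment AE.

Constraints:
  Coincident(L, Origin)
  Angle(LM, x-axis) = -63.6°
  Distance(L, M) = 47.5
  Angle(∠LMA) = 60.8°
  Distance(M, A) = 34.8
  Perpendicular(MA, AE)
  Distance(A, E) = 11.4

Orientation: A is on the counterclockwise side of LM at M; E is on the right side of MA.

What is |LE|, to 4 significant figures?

54.13

L is at the origin; LM runs at -63.6° with length 47.5, so M = 47.5·(cos -63.6°, sin -63.6°) = (21.12, -42.55). ∠LMA = 60.8°, so MA runs at -63.6° + (180° − 60.8°) = 55.60° from the x-axis; with |MA| = 34.8, A = M + 34.8·(cos 55.60°, sin 55.60°) = (40.78, -13.83). The perpendicularity gives AE at right angles to MA; with |AE| = 11.4 on the right of MA, E = A + 11.4·(0.8251, -0.5650) = (50.19, -20.27). Then |LE| = |E − L| = 54.13.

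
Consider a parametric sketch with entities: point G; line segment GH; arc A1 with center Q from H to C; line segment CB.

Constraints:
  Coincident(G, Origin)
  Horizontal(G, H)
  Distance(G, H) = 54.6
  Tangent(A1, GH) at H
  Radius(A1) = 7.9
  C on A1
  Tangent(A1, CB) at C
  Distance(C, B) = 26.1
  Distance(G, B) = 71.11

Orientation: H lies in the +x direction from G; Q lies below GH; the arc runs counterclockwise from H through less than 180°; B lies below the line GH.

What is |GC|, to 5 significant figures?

49.559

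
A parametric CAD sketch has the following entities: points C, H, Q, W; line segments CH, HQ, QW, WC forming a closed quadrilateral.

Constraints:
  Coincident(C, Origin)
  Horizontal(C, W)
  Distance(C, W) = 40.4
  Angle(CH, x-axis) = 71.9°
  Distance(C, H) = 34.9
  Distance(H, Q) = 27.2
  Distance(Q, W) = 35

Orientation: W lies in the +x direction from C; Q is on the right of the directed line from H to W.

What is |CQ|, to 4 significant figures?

8.774

C is at the origin; CW is horizontal with |CW| = 40.4 and W in +x, so W = (40.4, 0). CH runs at 71.9° with |CH| = 34.9, so H = (10.84, 33.17). Q is determined by |HQ| = 27.2 and |QW| = 35.0 together: it lies at the intersection of circle(H, 27.2) and circle(W, 35.0). With |HW| = 44.43, the foot of the radical line on HW is 16.76 from H and the perpendicular offset is √(27.2² − 16.76²) = 21.43. Taking the right-of-HW solution: Q = (5.992, 6.409).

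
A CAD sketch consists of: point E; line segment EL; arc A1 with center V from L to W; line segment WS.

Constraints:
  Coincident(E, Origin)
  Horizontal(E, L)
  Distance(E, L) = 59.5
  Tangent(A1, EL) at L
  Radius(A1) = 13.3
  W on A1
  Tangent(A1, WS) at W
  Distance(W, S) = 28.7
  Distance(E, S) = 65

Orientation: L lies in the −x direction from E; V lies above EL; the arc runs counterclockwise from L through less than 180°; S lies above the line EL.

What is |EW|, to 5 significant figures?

48.451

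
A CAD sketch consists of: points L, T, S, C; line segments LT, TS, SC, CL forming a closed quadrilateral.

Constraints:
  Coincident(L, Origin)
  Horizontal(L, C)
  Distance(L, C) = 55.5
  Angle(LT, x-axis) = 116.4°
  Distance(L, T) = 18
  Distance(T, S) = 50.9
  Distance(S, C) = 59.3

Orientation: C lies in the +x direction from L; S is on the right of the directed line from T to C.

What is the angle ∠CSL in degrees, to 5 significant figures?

66.953°

Checks: |TS| = 50.90 ✓; |SC| = 59.30 ✓.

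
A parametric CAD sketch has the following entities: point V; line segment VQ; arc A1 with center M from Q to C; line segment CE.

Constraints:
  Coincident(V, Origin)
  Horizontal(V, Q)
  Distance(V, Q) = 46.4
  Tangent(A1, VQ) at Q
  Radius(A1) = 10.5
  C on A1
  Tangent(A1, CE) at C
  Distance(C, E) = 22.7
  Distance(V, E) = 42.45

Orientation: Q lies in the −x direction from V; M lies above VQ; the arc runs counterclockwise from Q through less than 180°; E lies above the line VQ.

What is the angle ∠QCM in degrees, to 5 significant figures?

52.550°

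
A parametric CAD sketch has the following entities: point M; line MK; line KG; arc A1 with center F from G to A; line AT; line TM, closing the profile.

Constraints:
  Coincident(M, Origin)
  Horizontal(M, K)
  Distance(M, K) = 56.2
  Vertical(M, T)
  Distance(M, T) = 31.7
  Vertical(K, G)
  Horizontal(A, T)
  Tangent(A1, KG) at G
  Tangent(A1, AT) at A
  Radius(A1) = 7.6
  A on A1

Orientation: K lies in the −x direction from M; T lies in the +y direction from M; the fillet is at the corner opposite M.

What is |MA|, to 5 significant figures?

58.025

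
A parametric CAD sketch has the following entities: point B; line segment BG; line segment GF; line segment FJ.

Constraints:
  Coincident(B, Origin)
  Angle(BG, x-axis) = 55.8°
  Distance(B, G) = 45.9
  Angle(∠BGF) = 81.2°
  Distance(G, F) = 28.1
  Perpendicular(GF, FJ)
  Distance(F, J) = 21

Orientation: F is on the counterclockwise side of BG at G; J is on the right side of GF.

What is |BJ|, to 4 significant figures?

69.63

B is at the origin; BG runs at 55.8° with length 45.9, so G = 45.9·(cos 55.8°, sin 55.8°) = (25.80, 37.96). ∠BGF = 81.2°, so GF runs at 55.8° + (180° − 81.2°) = 154.6° from the x-axis; with |GF| = 28.1, F = G + 28.1·(cos 154.6°, sin 154.6°) = (0.4159, 50.02). The perpendicularity gives FJ at right angles to GF; with |FJ| = 21.0 on the right of GF, J = F + 21.0·(0.4289, 0.9033) = (9.424, 68.99). Then |BJ| = |J − B| = 69.63.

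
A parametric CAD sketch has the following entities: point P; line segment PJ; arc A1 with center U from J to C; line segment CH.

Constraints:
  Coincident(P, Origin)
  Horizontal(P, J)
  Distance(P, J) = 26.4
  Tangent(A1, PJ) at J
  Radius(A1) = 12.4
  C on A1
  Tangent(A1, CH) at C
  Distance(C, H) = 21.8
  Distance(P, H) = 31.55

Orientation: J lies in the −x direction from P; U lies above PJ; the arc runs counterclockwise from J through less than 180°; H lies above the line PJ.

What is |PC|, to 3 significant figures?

17.1

P is at the origin; PJ is horizontal with |PJ| = 26.4 and J on the −x side, so J = (-26.4, 0.00). A1 meets PJ tangentially, so UJ is at right angles to PJ, so U = J + (0, 12.4) = (-26.4, 12.4). Since UC ⟂ CH (tangency), |UH| = √(12.4² + 21.8²) = 25.1 regardless of where C sits on A1. So H lies on both circle(P, 31.55) and circle(U, 25.1); the above-PJ intersection is H = (-8.82, 30.3). C is the foot of the tangent from H: C = (-14.4, 9.22).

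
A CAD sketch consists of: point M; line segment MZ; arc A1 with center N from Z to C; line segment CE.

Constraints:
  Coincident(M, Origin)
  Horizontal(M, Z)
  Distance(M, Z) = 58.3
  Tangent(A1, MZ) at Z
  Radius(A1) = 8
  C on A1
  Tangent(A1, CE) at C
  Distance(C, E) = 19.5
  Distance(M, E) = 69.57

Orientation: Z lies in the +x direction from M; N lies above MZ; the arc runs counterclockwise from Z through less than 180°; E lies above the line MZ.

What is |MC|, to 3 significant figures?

66.8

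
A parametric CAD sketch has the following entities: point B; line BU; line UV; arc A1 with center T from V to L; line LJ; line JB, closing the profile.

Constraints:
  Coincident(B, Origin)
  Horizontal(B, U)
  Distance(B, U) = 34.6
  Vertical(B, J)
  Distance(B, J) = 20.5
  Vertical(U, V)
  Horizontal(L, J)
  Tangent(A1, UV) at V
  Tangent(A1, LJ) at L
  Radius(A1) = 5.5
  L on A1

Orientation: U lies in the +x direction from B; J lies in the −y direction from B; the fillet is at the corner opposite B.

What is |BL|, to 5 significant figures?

35.596

B is at the origin; B and U share the same y with |BU| = 34.6 and U on the +x side, so U = (34.600, 0.0000). BJ is vertical with |BJ| = 20.5 and J on the −y side, so J = (0.0000, -20.500). The virtual corner opposite B is at (34.600, -20.500). The tangent condition forces TV to be normal to UV and since A1 is tangent to LJ there, TL ⟂ LJ, with radius 5.5, so the center T sits 5.5 in from both sides at T = (29.100, -15.000). That places the tangent points at V = (34.600, -15.000) on UV and L = (29.100, -20.500) on LJ. Then |BL| = |L − B| = 35.596.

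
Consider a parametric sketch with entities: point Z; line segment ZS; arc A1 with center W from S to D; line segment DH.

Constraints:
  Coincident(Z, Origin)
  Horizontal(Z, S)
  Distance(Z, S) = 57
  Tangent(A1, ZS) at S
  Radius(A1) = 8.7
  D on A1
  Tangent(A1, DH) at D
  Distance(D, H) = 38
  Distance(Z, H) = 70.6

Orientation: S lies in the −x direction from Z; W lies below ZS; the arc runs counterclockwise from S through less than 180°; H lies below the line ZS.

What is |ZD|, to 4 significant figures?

66.22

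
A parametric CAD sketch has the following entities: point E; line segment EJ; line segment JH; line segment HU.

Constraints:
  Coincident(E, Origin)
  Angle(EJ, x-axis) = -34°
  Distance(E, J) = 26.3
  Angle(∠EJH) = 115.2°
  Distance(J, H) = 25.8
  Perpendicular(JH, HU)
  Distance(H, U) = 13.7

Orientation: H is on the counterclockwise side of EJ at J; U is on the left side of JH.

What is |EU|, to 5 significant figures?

38.351

E is at the origin; EJ runs at -34.0° with length 26.3, so J = 26.3·(cos -34.0°, sin -34.0°) = (21.804, -14.707). ∠EJH = 115.2°, so JH runs at -34.0° + (180° − 115.2°) = 30.800° from the x-axis; with |JH| = 25.8, H = J + 25.8·(cos 30.800°, sin 30.800°) = (43.965, -1.4961). The perpendicularity gives HU at right angles to JH; with |HU| = 13.7 on the left of JH, U = H + 13.7·(-0.51204, 0.85896) = (36.950, 10.272). Then |EU| = |U − E| = 38.351.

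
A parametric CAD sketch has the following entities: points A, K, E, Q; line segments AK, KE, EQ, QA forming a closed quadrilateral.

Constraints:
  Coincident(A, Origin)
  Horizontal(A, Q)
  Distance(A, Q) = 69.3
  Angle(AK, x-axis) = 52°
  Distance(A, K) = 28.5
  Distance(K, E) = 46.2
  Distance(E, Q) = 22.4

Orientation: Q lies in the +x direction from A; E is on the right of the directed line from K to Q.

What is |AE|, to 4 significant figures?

50.81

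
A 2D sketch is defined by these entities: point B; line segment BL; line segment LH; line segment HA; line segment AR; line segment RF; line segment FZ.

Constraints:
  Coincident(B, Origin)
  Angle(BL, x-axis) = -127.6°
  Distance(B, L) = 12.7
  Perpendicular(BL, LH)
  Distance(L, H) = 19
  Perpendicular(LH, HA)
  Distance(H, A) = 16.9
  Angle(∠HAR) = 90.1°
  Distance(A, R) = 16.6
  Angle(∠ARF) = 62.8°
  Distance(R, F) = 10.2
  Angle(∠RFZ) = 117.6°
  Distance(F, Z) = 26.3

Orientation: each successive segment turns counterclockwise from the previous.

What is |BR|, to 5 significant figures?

4.8625

LH is perpendicular to HA, so HA runs at 52.400°; with |HA| = 16.9, A = (17.616, -8.2651). ∠HAR = 90.1° gives AR at 142.30° from the x-axis; with |AR| = 16.6, R = (4.4818, 1.8862). Then |BR| = |R − B| = 4.8625.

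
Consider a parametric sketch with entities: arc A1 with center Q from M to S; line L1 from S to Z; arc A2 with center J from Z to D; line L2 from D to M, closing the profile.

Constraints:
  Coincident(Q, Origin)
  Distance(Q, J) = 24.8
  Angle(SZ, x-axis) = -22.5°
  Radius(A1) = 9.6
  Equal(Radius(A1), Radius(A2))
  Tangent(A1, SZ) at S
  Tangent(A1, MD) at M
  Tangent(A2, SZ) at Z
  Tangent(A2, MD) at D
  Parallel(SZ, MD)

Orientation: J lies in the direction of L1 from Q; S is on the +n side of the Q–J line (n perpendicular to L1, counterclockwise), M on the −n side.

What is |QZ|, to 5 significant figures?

26.593

The slot axis is L1's direction at -22.5°, so u = (cos -22.5°, sin -22.5°) = (0.92388, -0.38268) and n = (−sin -22.5°, cos -22.5°) = (0.38268, 0.92388). Q is at the origin and J lies 24.8 along u from Q, so J = 24.8·u = (22.912, -9.4905). Tangency of A1 to both parallel lines with radius 9.6 puts S and M at Q ± 9.6·n: S = (3.6738, 8.8692), M = (-3.6738, -8.8692). Equal radii place Z and D the same way about J: Z = J + 9.6·n = (26.586, -0.62131), D = J − 9.6·n = (19.238, -18.360). Then |QZ| = |Z − Q| = 26.593.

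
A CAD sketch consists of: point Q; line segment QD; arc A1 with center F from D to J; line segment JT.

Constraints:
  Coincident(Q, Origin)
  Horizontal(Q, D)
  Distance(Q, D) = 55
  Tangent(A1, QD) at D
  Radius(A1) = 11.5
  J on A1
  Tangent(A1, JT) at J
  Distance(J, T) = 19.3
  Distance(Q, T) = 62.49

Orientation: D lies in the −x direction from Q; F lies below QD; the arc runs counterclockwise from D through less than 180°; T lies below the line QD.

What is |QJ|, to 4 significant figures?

66.77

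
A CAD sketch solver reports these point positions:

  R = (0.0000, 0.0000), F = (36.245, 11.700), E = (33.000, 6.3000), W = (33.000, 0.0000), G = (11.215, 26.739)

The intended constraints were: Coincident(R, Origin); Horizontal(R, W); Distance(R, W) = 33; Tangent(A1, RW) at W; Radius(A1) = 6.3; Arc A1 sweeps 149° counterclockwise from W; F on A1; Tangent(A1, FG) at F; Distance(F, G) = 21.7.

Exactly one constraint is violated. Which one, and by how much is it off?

Distance(F, G) = 21.7 — off by 7.50.

R = (0.00, 0.00) ✓; R.y = 0.00, W.y = 0.00 ✓; |RW| = 33.00 ✓; ∠(EW, WR) = 90.00° ✓; |EW| = 6.300 ✓; bearing(E→F) − bearing(E→W) = 149.0° ✓; |EF| = 6.300 ✓; ∠(EF, FG) = 90.00° ✓; |FG| = 29.20 ✗.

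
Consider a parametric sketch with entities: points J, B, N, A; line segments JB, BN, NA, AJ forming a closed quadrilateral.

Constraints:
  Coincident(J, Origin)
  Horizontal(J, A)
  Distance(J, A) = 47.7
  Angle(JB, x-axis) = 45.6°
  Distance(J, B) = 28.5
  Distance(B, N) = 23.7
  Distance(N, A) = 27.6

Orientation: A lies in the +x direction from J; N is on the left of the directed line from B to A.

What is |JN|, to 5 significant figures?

50.552

Checks: |BN| = 23.70 ✓; |NA| = 27.60 ✓.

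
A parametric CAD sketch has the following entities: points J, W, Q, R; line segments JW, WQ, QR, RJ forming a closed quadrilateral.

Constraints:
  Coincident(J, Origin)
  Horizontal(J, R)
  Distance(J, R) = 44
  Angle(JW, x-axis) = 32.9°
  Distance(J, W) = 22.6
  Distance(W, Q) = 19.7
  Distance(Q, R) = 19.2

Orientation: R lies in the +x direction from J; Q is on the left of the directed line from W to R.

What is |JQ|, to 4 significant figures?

41.91

J is at the origin; JR is horizontal with |JR| = 44.0 and R in +x, so R = (44.0, 0). JW runs at 32.9° with |JW| = 22.6, so W = (18.98, 12.28). Q is determined by |WQ| = 19.7 and |QR| = 19.2 together: it lies at the intersection of circle(W, 19.7) and circle(R, 19.2). With |WR| = 27.87, the foot of the radical line on WR is 14.29 from W and the perpendicular offset is √(19.7² − 14.29²) = 13.57. Taking the left-of-WR solution: Q = (37.78, 18.16).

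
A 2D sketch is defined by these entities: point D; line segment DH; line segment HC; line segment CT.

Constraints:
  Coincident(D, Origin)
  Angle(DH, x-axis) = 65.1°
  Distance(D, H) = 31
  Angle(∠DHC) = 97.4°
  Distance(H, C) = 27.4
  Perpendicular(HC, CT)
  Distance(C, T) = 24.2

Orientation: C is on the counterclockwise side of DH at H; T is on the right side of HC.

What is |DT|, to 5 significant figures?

63.278

D is at the origin; DH runs at 65.1° with length 31.0, so H = 31.0·(cos 65.1°, sin 65.1°) = (13.052, 28.118). ∠DHC = 97.4°, so HC runs at 65.1° + (180° − 97.4°) = 147.70° from the x-axis; with |HC| = 27.4, C = H + 27.4·(cos 147.70°, sin 147.70°) = (-10.108, 42.760). HC is perpendicular to CT; with |CT| = 24.2 on the right of HC, T = C + 24.2·(0.53435, 0.84526) = (2.8233, 63.215). Then |DT| = |T − D| = 63.278.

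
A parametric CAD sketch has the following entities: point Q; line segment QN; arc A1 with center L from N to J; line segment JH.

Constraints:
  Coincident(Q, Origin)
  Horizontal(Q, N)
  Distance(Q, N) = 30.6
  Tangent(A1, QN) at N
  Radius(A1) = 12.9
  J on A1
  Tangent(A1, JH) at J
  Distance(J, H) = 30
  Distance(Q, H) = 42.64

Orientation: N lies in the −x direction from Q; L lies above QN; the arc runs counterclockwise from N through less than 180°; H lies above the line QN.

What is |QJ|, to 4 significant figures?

20.92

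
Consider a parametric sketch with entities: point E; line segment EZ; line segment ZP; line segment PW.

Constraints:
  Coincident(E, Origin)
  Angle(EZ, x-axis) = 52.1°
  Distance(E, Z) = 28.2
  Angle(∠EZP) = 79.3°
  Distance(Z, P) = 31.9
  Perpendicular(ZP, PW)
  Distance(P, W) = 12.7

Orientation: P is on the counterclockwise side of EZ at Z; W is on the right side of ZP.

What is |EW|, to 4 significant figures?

48.41

E is at the origin; EZ runs at 52.1° with length 28.2, so Z = 28.2·(cos 52.1°, sin 52.1°) = (17.32, 22.25). ∠EZP = 79.3°, so ZP runs at 52.1° + (180° − 79.3°) = 152.8° from the x-axis; with |ZP| = 31.9, P = Z + 31.9·(cos 152.8°, sin 152.8°) = (-11.05, 36.83). ZP ⟂ PW; with |PW| = 12.7 on the right of ZP, W = P + 12.7·(0.4571, 0.8894) = (-5.244, 48.13). Then |EW| = |W − E| = 48.41.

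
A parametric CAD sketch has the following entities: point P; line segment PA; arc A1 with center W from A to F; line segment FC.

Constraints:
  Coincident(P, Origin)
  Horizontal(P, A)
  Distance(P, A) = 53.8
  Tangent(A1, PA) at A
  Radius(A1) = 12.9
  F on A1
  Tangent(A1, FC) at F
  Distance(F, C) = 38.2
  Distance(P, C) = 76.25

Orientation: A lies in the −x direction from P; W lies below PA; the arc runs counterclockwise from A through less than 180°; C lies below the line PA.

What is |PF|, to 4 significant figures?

68.20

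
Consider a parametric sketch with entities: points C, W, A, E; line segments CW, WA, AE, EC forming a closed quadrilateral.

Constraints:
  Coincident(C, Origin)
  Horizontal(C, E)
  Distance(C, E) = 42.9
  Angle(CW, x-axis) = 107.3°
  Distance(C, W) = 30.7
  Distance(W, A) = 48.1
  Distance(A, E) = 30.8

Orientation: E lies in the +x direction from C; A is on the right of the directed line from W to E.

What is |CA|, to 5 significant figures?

19.289

Checks: CW at 107.3° ✓; |WA| = 48.10 ✓; |AE| = 30.80 ✓.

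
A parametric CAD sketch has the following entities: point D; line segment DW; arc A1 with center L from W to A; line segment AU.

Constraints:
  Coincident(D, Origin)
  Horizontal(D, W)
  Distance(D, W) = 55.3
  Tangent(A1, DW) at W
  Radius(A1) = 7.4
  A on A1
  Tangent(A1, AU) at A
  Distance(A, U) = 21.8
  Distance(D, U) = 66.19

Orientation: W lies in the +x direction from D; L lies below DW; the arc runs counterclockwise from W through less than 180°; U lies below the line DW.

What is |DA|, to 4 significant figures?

49.95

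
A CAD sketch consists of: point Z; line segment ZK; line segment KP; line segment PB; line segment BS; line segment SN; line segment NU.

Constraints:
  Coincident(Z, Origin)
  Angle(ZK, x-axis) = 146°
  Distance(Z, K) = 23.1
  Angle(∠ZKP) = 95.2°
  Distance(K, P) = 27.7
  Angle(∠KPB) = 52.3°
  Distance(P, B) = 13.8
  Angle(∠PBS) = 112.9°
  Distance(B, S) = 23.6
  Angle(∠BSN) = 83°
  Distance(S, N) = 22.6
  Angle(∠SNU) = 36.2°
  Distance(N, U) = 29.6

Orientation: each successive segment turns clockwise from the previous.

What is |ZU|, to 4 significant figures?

17.69

∠BSN = 83.0° gives SN at 129.4° from the x-axis; with |SN| = 22.6, N = (-30.92, 24.91). ∠SNU = 36.2° gives NU at -14.40° from the x-axis; with |NU| = 29.6, U = (-2.253, 17.55). Then |ZU| = |U − Z| = 17.69.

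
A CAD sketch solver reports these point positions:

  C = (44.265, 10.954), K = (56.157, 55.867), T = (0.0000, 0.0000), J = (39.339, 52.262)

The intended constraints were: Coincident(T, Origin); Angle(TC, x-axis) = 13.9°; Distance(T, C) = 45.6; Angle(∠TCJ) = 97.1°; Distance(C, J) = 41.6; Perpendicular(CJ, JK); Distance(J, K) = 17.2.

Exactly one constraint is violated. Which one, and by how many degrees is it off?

Perpendicular(CJ, JK) — off by 5.30°.

T = (0.00, 0.00) ✓; TC at 13.90° ✓; |TC| = 45.60 ✓; ∠TCJ = 97.10° ✓; |CJ| = 41.60 ✓; ∠(CJ, JK) = 84.70° ✗; |JK| = 17.20 ✓.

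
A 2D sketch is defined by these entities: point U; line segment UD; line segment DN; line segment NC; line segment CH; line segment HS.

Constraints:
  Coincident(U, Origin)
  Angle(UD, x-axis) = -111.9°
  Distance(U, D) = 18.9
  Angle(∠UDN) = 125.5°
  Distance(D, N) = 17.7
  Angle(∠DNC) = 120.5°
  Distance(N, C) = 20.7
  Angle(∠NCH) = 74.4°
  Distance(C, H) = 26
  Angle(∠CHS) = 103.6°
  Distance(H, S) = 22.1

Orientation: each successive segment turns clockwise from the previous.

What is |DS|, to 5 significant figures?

9.0404

∠NCH = 74.4° gives CH at 28.500° from the x-axis; with |CH| = 26.0, H = (-15.809, 5.5732). ∠CHS = 103.6° gives HS at -47.900° from the x-axis; with |HS| = 22.1, S = (-0.99290, -10.824). Then |DS| = |S − D| = 9.0404.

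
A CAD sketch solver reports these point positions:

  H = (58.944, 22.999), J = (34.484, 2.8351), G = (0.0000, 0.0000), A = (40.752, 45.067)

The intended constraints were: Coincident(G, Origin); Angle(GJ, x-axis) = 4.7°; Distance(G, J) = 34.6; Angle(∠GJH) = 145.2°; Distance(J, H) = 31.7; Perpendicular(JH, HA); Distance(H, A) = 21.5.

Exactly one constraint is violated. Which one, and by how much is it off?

Distance(H, A) = 21.5 — off by 7.10.

G = (0.00, 0.00) ✓; GJ at 4.700° ✓; |GJ| = 34.60 ✓; ∠GJH = 145.2° ✓; |JH| = 31.70 ✓; ∠(JH, HA) = 90.00° ✓; |HA| = 28.60 ✗.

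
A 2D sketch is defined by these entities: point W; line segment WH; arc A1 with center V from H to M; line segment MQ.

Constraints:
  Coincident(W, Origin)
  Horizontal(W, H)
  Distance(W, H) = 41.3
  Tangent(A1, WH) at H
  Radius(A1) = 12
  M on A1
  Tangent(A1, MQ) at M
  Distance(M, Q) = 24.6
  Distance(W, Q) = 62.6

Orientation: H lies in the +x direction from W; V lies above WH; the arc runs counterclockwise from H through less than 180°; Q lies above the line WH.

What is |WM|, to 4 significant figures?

54.91

Checks: |VM| = 12.00 ✓; ∠(VM, MQ) = 90.00° ✓; |MQ| = 24.60 ✓; |WQ| = 62.60 ✓.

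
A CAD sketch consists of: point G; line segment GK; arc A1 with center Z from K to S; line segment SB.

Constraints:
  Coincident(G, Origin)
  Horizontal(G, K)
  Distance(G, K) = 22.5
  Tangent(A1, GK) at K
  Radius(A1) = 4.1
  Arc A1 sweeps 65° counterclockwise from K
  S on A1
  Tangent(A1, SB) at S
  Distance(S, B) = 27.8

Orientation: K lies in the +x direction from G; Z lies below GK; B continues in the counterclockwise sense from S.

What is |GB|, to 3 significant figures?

28.4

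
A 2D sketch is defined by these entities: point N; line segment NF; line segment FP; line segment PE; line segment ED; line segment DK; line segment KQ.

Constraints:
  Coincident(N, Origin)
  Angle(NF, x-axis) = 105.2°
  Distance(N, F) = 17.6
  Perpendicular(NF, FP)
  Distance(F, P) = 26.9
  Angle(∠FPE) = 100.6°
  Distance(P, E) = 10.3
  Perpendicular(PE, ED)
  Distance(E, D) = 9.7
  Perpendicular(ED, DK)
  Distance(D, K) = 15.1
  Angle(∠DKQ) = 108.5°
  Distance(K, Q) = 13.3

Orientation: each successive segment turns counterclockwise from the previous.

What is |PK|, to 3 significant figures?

10.8

N is at the origin; NF runs at 105.2° with length 17.6, so F = (-4.61, 17.0). NF ⟂ FP, so FP runs at -165°; with |FP| = 26.9, P = (-30.6, 9.93). ∠FPE = 100.6° gives PE at -85.4° from the x-axis; with |PE| = 10.3, E = (-29.7, -0.335). The perpendicularity gives ED at right angles to PE, so ED runs at 4.60°; with |ED| = 9.7, D = (-20.1, 0.443). ED ⟂ DK, so DK runs at 94.6°; with |DK| = 15.1, K = (-21.3, 15.5). Then |PK| = |K − P| = 10.8.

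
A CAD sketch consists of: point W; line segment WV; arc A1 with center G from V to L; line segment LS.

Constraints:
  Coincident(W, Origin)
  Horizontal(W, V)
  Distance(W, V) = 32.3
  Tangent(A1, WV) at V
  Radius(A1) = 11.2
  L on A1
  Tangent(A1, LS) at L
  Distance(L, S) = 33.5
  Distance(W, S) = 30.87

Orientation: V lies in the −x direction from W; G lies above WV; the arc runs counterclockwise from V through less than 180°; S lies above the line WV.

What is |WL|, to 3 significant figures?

23.9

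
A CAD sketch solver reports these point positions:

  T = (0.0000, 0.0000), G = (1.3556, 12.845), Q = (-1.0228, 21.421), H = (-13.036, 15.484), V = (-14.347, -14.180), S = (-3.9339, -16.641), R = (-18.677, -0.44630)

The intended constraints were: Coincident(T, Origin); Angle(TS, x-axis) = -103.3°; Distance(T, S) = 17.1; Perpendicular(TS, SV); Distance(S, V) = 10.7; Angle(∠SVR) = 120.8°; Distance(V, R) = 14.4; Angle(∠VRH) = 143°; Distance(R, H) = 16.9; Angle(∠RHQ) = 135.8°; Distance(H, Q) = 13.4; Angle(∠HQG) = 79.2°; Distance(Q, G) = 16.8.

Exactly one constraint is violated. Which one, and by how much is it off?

Distance(Q, G) = 16.8 — off by 7.90.

T = (0.00, 0.00) ✓; TS at -103.3° ✓; |TS| = 17.10 ✓; ∠(TS, SV) = 90.00° ✓; |SV| = 10.70 ✓; ∠SVR = 120.8° ✓; |VR| = 14.40 ✓; ∠VRH = 143.0° ✓; |RH| = 16.90 ✓; ∠RHQ = 135.8° ✓; |HQ| = 13.40 ✓; ∠HQG = 79.20° ✓; |QG| = 8.900 ✗.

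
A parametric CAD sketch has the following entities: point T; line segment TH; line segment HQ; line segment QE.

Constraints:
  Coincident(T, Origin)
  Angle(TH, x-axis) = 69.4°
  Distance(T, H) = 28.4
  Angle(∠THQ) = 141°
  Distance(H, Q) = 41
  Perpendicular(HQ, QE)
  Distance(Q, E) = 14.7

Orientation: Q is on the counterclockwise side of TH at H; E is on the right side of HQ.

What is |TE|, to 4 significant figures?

70.99

∠THQ = 141.0°, so HQ runs at 69.4° + (180° − 141.0°) = 108.4° from the x-axis; with |HQ| = 41.0, Q = H + 41.0·(cos 108.4°, sin 108.4°) = (-2.949, 65.49). HQ ⟂ QE; with |QE| = 14.7 on the right of HQ, E = Q + 14.7·(0.9489, 0.3156) = (11.00, 70.13). Then |TE| = |E − T| = 70.99.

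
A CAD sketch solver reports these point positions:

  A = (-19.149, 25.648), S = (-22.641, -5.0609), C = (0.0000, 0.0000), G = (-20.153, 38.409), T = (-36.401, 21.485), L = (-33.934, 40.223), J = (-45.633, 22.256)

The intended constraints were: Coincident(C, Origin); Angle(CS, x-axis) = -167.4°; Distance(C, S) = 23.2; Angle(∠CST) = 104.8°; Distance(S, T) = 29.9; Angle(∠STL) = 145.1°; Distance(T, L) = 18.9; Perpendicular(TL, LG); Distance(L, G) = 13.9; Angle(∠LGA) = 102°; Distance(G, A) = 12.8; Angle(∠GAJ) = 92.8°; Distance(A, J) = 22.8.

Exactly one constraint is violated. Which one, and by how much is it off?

Distance(A, J) = 22.8 — off by 3.90.

C = (0.00, 0.00) ✓; CS at -167.4° ✓; |CS| = 23.20 ✓; ∠CST = 104.8° ✓; |ST| = 29.90 ✓; ∠STL = 145.1° ✓; |TL| = 18.90 ✓; ∠(TL, LG) = 90.00° ✓; |LG| = 13.90 ✓; ∠LGA = 102.0° ✓; |GA| = 12.80 ✓; ∠GAJ = 92.80° ✓; |AJ| = 26.70 ✗.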